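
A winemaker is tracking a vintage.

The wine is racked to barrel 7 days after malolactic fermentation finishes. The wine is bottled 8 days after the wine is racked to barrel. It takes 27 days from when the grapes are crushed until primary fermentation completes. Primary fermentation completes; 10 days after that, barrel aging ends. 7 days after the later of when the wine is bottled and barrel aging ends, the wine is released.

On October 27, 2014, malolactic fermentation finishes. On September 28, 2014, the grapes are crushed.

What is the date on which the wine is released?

Malolactic fermentation finishes: Oct 27, 2014.
The wine is racked to barrel: Oct 27, 2014 + 7 days = Nov 3, 2014.
The wine is bottled: Nov 3, 2014 + 8 days = Nov 11, 2014.
The grapes are crushed: Sep 28, 2014.
Primary fermentation completes: Sep 28, 2014 + 27 days = Oct 25, 2014.
Barrel aging ends: Oct 25, 2014 + 10 days = Nov 4, 2014.
Both prerequisites met — the wine is bottled (Nov 11, 2014), barrel aging ends (Nov 4, 2014); the later is Nov 11, 2014.
The wine is released: Nov 11, 2014 + 7 days = Nov 18, 2014.

November 18, 2014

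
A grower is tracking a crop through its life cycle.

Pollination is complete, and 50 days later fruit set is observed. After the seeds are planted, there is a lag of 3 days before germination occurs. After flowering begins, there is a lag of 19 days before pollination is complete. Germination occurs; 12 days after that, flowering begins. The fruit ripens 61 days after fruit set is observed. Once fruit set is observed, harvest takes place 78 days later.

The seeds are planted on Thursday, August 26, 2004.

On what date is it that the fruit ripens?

Tuesday, January 18, 2005

The seeds are planted: Aug 26, 2004.
Germination occurs: Aug 26, 2004 + 3 days = Aug 29, 2004.
Flowering begins: Aug 29, 2004 + 12 days = Sep 10, 2004.
Pollination is complete: Sep 10, 2004 + 19 days = Sep 29, 2004.
Fruit set is observed: Sep 29, 2004 + 50 days = Nov 18, 2004.
The fruit ripens: Nov 18, 2004 + 61 days = Jan 18, 2005.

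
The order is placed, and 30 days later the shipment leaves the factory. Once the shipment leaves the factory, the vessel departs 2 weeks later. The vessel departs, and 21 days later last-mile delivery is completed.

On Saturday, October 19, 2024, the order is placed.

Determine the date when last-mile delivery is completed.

The order is placed: Oct 19, 2024.
The shipment leaves the factory: Oct 19, 2024 + 30 days = Nov 18, 2024.
The vessel departs: Nov 18, 2024 + 2 weeks = Dec 2, 2024.
Last-mile delivery is completed: Dec 2, 2024 + 21 days = Dec 23, 2024.

Monday, December 23, 2024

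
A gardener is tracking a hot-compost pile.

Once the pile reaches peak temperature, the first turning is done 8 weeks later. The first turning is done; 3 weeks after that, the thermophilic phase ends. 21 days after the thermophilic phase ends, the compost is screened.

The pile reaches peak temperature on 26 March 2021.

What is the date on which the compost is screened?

The pile reaches peak temperature: Mar 26, 2021.
The first turning is done: Mar 26, 2021 + 8 weeks = May 21, 2021.
The thermophilic phase ends: May 21, 2021 + 3 weeks = Jun 11, 2021.
The compost is screened: Jun 11, 2021 + 21 days = Jul 2, 2021.

2 July 2021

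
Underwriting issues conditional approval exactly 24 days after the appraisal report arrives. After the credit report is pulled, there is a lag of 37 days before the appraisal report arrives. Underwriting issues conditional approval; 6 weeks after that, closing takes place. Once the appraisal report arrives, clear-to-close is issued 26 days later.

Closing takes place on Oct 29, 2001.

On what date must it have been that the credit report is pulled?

Closing takes place: Oct 29, 2001.
Underwriting issues conditional approval: Oct 29, 2001 − 6 weeks = Sep 17, 2001.
The appraisal report arrives: Sep 17, 2001 − 24 days = Aug 24, 2001.
The credit report is pulled: Aug 24, 2001 − 37 days = Jul 18, 2001.

Jul 18, 2001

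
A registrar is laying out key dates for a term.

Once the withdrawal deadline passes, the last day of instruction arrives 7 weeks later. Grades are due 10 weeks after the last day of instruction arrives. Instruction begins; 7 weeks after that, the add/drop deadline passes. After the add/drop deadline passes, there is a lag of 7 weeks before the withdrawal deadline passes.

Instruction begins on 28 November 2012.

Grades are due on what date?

Instruction begins: Nov 28, 2012.
The add/drop deadline passes: Nov 28, 2012 + 7 weeks = Jan 16, 2013.
The withdrawal deadline passes: Jan 16, 2013 + 7 weeks = Mar 6, 2013.
The last day of instruction arrives: Mar 6, 2013 + 7 weeks = Apr 24, 2013.
Grades are due: Apr 24, 2013 + 10 weeks = Jul 3, 2013.

3 July 2013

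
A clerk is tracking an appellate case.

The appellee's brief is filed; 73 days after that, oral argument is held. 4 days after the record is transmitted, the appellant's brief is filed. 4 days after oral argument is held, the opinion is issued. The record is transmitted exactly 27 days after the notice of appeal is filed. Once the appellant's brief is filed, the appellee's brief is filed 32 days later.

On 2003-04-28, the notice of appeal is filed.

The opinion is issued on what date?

2003-09-15

The notice of appeal is filed: Apr 28, 2003.
The record is transmitted: Apr 28, 2003 + 27 days = May 25, 2003.
The appellant's brief is filed: May 25, 2003 + 4 days = May 29, 2003.
The appellee's brief is filed: May 29, 2003 + 32 days = Jun 30, 2003.
Oral argument is held: Jun 30, 2003 + 73 days = Sep 11, 2003.
The opinion is issued: Sep 11, 2003 + 4 days = Sep 15, 2003.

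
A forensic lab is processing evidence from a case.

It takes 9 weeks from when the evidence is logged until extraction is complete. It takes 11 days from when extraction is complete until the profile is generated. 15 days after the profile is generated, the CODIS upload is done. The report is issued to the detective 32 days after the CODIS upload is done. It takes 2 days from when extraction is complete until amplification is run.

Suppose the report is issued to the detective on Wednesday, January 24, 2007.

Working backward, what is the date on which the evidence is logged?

Monday, September 25, 2006

The report is issued to the detective: Jan 24, 2007.
The CODIS upload is done: Jan 24, 2007 − 32 days = Dec 23, 2006.
The profile is generated: Dec 23, 2006 − 15 days = Dec 8, 2006.
Extraction is complete: Dec 8, 2006 − 11 days = Nov 27, 2006.
The evidence is logged: Nov 27, 2006 − 9 weeks = Sep 25, 2006.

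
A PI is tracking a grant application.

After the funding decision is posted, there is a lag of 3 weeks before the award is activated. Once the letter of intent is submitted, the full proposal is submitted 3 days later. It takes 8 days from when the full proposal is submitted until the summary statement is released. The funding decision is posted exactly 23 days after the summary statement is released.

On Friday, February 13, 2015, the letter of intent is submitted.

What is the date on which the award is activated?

The letter of intent is submitted: Feb 13, 2015.
The full proposal is submitted: Feb 13, 2015 + 3 days = Feb 16, 2015.
The summary statement is released: Feb 16, 2015 + 8 days = Feb 24, 2015.
The funding decision is posted: Feb 24, 2015 + 23 days = Mar 19, 2015.
The award is activated: Mar 19, 2015 + 3 weeks = Apr 9, 2015.

Thursday, April 9, 2015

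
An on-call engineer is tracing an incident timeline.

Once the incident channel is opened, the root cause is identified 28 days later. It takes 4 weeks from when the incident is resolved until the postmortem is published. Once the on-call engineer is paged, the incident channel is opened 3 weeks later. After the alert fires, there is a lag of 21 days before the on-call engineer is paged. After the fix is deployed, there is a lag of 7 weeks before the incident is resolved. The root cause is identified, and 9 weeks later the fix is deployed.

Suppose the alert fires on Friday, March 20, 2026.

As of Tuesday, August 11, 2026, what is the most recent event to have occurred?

The fix is deployed

The alert fires: Mar 20, 2026.
The on-call engineer is paged: Mar 20, 2026 + 21 days = Apr 10, 2026.
The incident channel is opened: Apr 10, 2026 + 3 weeks = May 1, 2026.
The root cause is identified: May 1, 2026 + 28 days = May 29, 2026.
The fix is deployed: May 29, 2026 + 9 weeks = Jul 31, 2026.
The incident is resolved: Jul 31, 2026 + 7 weeks = Sep 18, 2026.
The postmortem is published: Sep 18, 2026 + 4 weeks = Oct 16, 2026.
Aug 11, 2026 falls between when the fix is deployed (Jul 31, 2026) and when the incident is resolved (Sep 18, 2026).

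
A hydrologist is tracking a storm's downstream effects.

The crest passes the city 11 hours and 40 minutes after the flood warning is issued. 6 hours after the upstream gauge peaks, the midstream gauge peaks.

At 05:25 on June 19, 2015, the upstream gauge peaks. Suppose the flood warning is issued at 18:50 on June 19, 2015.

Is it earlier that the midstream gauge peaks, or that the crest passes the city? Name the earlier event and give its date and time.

The upstream gauge peaks: 05:25 Jun 19, 2015.
The midstream gauge peaks: 05:25 Jun 19, 2015 + 6h = 11:25 Jun 19, 2015.
The flood warning is issued: 18:50 Jun 19, 2015.
The crest passes the city: 18:50 Jun 19, 2015 + 11h40m = 06:30 Jun 20, 2015.
Comparing: the midstream gauge peaks at 11:25 Jun 19, 2015 vs the crest passes the city at 06:30 Jun 20, 2015. Earlier: the midstream gauge peaks.

The midstream gauge peaks — 11:25 on June 19, 2015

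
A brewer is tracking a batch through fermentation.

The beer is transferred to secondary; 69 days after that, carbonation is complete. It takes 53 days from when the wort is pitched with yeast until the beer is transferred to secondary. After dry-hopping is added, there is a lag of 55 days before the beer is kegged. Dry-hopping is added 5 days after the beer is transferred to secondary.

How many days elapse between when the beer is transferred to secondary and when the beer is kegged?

60 days

Causal path: the beer is transferred to secondary → dry-hopping is added → the beer is kegged.
Total delay along the path: 5 + 55 = 60 days.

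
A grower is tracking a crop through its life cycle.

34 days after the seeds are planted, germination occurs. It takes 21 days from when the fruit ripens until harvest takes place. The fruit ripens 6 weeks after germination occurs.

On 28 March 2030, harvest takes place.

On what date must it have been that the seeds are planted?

Harvest takes place: Mar 28, 2030.
The fruit ripens: Mar 28, 2030 − 21 days = Mar 7, 2030.
Germination occurs: Mar 7, 2030 − 6 weeks = Jan 24, 2030.
The seeds are planted: Jan 24, 2030 − 34 days = Dec 21, 2029.

21 December 2029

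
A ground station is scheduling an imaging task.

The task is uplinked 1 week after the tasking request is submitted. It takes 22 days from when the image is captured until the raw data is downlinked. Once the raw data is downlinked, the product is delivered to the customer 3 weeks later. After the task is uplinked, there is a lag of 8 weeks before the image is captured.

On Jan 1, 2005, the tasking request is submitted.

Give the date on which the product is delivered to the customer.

Apr 17, 2005

The tasking request is submitted: Jan 1, 2005.
The task is uplinked: Jan 1, 2005 + 1 week = Jan 8, 2005.
The image is captured: Jan 8, 2005 + 8 weeks = Mar 5, 2005.
The raw data is downlinked: Mar 5, 2005 + 22 days = Mar 27, 2005.
The product is delivered to the customer: Mar 27, 2005 + 3 weeks = Apr 17, 2005.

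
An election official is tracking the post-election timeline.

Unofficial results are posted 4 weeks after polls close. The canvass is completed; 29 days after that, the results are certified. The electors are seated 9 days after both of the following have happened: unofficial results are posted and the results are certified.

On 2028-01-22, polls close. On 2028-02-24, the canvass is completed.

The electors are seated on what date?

2028-04-02

Polls close: Jan 22, 2028.
Unofficial results are posted: Jan 22, 2028 + 4 weeks = Feb 19, 2028.
The canvass is completed: Feb 24, 2028.
The results are certified: Feb 24, 2028 + 29 days = Mar 24, 2028.
Both prerequisites met — unofficial results are posted (Feb 19, 2028), the results are certified (Mar 24, 2028); the later is Mar 24, 2028.
The electors are seated: Mar 24, 2028 + 9 days = Apr 2, 2028.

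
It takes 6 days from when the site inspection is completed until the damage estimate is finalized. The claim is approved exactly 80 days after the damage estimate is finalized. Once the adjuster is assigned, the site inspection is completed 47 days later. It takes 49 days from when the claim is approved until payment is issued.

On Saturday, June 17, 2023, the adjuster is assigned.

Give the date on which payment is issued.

The adjuster is assigned: Jun 17, 2023.
The site inspection is completed: Jun 17, 2023 + 47 days = Aug 3, 2023.
The damage estimate is finalized: Aug 3, 2023 + 6 days = Aug 9, 2023.
The claim is approved: Aug 9, 2023 + 80 days = Oct 28, 2023.
Payment is issued: Oct 28, 2023 + 49 days = Dec 16, 2023.

Saturday, December 16, 2023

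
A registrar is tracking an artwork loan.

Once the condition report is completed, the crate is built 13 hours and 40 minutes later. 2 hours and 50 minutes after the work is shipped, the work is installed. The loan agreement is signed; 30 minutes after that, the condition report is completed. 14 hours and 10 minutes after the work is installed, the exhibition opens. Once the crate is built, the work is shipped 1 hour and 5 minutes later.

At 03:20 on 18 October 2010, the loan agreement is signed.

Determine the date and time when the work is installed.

21:25 on 18 October 2010

The loan agreement is signed: 03:20 Oct 18, 2010.
The condition report is completed: 03:20 Oct 18, 2010 + 30m = 03:50 Oct 18, 2010.
The crate is built: 03:50 Oct 18, 2010 + 13h40m = 17:30 Oct 18, 2010.
The work is shipped: 17:30 Oct 18, 2010 + 1h05m = 18:35 Oct 18, 2010.
The work is installed: 18:35 Oct 18, 2010 + 2h50m = 21:25 Oct 18, 2010.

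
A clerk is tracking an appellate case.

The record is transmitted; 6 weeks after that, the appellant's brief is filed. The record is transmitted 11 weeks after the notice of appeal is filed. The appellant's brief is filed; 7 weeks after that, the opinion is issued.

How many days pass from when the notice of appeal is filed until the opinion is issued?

168 days

Causal path: the notice of appeal is filed → the record is transmitted → the appellant's brief is filed → the opinion is issued.
Total delay along the path: 11 + 6 + 7 weeks = 24 weeks = 168 days.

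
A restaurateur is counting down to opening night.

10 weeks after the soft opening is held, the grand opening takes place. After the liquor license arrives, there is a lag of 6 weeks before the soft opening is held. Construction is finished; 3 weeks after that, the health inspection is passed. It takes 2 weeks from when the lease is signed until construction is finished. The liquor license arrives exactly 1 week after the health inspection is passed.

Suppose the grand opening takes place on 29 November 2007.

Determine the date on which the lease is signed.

28 June 2007

The grand opening takes place: Nov 29, 2007.
The soft opening is held: Nov 29, 2007 − 10 weeks = Sep 20, 2007.
The liquor license arrives: Sep 20, 2007 − 6 weeks = Aug 9, 2007.
The health inspection is passed: Aug 9, 2007 − 1 week = Aug 2, 2007.
Construction is finished: Aug 2, 2007 − 3 weeks = Jul 12, 2007.
The lease is signed: Jul 12, 2007 − 2 weeks = Jun 28, 2007.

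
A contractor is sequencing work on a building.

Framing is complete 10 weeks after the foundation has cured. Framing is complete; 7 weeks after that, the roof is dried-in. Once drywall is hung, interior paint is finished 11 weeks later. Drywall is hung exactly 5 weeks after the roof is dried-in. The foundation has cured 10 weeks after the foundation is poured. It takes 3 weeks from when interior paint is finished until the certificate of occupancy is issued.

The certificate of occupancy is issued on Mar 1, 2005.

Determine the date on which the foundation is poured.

Apr 13, 2004

The certificate of occupancy is issued: Mar 1, 2005.
Interior paint is finished: Mar 1, 2005 − 3 weeks = Feb 8, 2005.
Drywall is hung: Feb 8, 2005 − 11 weeks = Nov 23, 2004.
The roof is dried-in: Nov 23, 2004 − 5 weeks = Oct 19, 2004.
Framing is complete: Oct 19, 2004 − 7 weeks = Aug 31, 2004.
The foundation has cured: Aug 31, 2004 − 10 weeks = Jun 22, 2004.
The foundation is poured: Jun 22, 2004 − 10 weeks = Apr 13, 2004.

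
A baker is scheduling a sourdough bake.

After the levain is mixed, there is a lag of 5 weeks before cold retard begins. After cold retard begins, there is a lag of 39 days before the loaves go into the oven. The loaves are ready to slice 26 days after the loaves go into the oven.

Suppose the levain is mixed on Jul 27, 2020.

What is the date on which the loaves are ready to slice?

Nov 4, 2020

The levain is mixed: Jul 27, 2020.
Cold retard begins: Jul 27, 2020 + 5 weeks = Aug 31, 2020.
The loaves go into the oven: Aug 31, 2020 + 39 days = Oct 9, 2020.
The loaves are ready to slice: Oct 9, 2020 + 26 days = Nov 4, 2020.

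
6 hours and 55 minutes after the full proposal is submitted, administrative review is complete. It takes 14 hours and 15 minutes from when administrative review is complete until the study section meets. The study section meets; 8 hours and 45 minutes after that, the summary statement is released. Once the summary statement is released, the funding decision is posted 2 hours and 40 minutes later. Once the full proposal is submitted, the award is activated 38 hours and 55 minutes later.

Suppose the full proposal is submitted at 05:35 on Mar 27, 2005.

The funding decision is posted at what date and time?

14:10 on Mar 28, 2005

The full proposal is submitted: 05:35 Mar 27, 2005.
Administrative review is complete: 05:35 Mar 27, 2005 + 6h55m = 12:30 Mar 27, 2005.
The study section meets: 12:30 Mar 27, 2005 + 14h15m = 02:45 Mar 28, 2005.
The summary statement is released: 02:45 Mar 28, 2005 + 8h45m = 11:30 Mar 28, 2005.
The funding decision is posted: 11:30 Mar 28, 2005 + 2h40m = 14:10 Mar 28, 2005.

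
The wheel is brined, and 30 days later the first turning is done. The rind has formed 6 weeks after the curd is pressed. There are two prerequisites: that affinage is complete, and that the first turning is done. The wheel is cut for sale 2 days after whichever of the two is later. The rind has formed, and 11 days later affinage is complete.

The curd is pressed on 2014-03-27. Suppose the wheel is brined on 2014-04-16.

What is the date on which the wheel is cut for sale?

The curd is pressed: Mar 27, 2014.
The rind has formed: Mar 27, 2014 + 6 weeks = May 8, 2014.
Affinage is complete: May 8, 2014 + 11 days = May 19, 2014.
The wheel is brined: Apr 16, 2014.
The first turning is done: Apr 16, 2014 + 30 days = May 16, 2014.
Both prerequisites met — affinage is complete (May 19, 2014), the first turning is done (May 16, 2014); the later is May 19, 2014.
The wheel is cut for sale: May 19, 2014 + 2 days = May 21, 2014.

2014-05-21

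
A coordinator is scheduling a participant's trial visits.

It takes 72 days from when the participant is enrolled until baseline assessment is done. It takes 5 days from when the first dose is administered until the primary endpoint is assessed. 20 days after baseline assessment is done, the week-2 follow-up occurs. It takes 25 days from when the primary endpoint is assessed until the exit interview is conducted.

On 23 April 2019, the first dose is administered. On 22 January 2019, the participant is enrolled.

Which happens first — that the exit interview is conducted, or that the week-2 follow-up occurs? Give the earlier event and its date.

The week-2 follow-up occurs — 24 April 2019

The first dose is administered: Apr 23, 2019.
The primary endpoint is assessed: Apr 23, 2019 + 5 days = Apr 28, 2019.
The exit interview is conducted: Apr 28, 2019 + 25 days = May 23, 2019.
The participant is enrolled: Jan 22, 2019.
Baseline assessment is done: Jan 22, 2019 + 72 days = Apr 4, 2019.
The week-2 follow-up occurs: Apr 4, 2019 + 20 days = Apr 24, 2019.
Comparing: the exit interview is conducted on May 23, 2019 vs the week-2 follow-up occurs on Apr 24, 2019. Earlier: the week-2 follow-up occurs.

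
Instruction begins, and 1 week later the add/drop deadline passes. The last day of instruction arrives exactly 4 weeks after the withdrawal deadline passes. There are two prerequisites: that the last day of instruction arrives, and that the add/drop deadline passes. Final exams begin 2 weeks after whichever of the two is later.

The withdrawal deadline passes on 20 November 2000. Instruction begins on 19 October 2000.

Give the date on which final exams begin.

1 January 2001

The withdrawal deadline passes: Nov 20, 2000.
The last day of instruction arrives: Nov 20, 2000 + 4 weeks = Dec 18, 2000.
Instruction begins: Oct 19, 2000.
The add/drop deadline passes: Oct 19, 2000 + 1 week = Oct 26, 2000.
Both prerequisites met — the last day of instruction arrives (Dec 18, 2000), the add/drop deadline passes (Oct 26, 2000); the later is Dec 18, 2000.
Final exams begin: Dec 18, 2000 + 2 weeks = Jan 1, 2001.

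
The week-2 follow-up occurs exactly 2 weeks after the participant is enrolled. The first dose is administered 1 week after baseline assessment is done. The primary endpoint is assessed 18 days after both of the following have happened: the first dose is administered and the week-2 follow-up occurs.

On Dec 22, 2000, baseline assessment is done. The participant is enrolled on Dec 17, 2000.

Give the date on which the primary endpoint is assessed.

Baseline assessment is done: Dec 22, 2000.
The first dose is administered: Dec 22, 2000 + 1 week = Dec 29, 2000.
The participant is enrolled: Dec 17, 2000.
The week-2 follow-up occurs: Dec 17, 2000 + 2 weeks = Dec 31, 2000.
Both prerequisites met — the first dose is administered (Dec 29, 2000), the week-2 follow-up occurs (Dec 31, 2000); the later is Dec 31, 2000.
The primary endpoint is assessed: Dec 31, 2000 + 18 days = Jan 18, 2001.

Jan 18, 2001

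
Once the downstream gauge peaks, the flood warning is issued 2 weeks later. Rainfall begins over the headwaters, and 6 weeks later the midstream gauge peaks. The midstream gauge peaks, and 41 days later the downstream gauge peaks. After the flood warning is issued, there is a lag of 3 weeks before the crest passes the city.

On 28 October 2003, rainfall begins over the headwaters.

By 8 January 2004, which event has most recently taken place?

Rainfall begins over the headwaters: Oct 28, 2003.
The midstream gauge peaks: Oct 28, 2003 + 6 weeks = Dec 9, 2003.
The downstream gauge peaks: Dec 9, 2003 + 41 days = Jan 19, 2004.
The flood warning is issued: Jan 19, 2004 + 2 weeks = Feb 2, 2004.
The crest passes the city: Feb 2, 2004 + 3 weeks = Feb 23, 2004.
Jan 8, 2004 falls between when the midstream gauge peaks (Dec 9, 2003) and when the downstream gauge peaks (Jan 19, 2004).

The midstream gauge peaks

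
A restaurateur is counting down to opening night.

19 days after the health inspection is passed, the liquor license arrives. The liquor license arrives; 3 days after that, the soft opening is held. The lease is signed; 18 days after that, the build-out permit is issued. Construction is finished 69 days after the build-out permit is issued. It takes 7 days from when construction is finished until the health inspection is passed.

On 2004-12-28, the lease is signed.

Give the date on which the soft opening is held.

The lease is signed: Dec 28, 2004.
The build-out permit is issued: Dec 28, 2004 + 18 days = Jan 15, 2005.
Construction is finished: Jan 15, 2005 + 69 days = Mar 25, 2005.
The health inspection is passed: Mar 25, 2005 + 7 days = Apr 1, 2005.
The liquor license arrives: Apr 1, 2005 + 19 days = Apr 20, 2005.
The soft opening is held: Apr 20, 2005 + 3 days = Apr 23, 2005.

2005-04-23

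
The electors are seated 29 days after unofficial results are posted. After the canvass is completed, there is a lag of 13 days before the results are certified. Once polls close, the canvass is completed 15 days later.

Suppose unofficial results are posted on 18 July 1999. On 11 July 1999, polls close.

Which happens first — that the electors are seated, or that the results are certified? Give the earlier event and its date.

Unofficial results are posted: Jul 18, 1999.
The electors are seated: Jul 18, 1999 + 29 days = Aug 16, 1999.
Polls close: Jul 11, 1999.
The canvass is completed: Jul 11, 1999 + 15 days = Jul 26, 1999.
The results are certified: Jul 26, 1999 + 13 days = Aug 8, 1999.
Comparing: the electors are seated on Aug 16, 1999 vs the results are certified on Aug 8, 1999. Earlier: the results are certified.

The results are certified — 8 August 1999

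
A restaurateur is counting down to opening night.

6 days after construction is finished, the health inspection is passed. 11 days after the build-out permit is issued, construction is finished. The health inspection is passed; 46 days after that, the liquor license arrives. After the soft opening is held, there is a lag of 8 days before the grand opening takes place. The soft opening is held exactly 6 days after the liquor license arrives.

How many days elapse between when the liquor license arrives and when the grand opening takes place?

14 days

Causal path: the liquor license arrives → the soft opening is held → the grand opening takes place.
Total delay along the path: 6 + 8 = 14 days.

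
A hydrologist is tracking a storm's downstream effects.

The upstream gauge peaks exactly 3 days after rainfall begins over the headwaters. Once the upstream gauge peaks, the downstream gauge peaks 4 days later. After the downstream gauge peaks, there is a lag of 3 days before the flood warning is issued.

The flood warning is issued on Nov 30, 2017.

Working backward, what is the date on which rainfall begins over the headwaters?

The flood warning is issued: Nov 30, 2017.
The downstream gauge peaks: Nov 30, 2017 − 3 days = Nov 27, 2017.
The upstream gauge peaks: Nov 27, 2017 − 4 days = Nov 23, 2017.
Rainfall begins over the headwaters: Nov 23, 2017 − 3 days = Nov 20, 2017.

Nov 20, 2017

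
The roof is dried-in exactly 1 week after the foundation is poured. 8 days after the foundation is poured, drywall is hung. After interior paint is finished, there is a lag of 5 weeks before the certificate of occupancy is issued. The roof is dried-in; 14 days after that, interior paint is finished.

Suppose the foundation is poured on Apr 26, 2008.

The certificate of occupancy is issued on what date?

Jun 21, 2008

The foundation is poured: Apr 26, 2008.
The roof is dried-in: Apr 26, 2008 + 1 week = May 3, 2008.
Interior paint is finished: May 3, 2008 + 14 days = May 17, 2008.
The certificate of occupancy is issued: May 17, 2008 + 5 weeks = Jun 21, 2008.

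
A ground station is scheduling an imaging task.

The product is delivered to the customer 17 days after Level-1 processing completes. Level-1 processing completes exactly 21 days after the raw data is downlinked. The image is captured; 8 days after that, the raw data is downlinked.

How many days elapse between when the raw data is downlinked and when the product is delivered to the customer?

38 days

Causal path: the raw data is downlinked → Level-1 processing completes → the product is delivered to the customer.
Total delay along the path: 21 + 17 = 38 days.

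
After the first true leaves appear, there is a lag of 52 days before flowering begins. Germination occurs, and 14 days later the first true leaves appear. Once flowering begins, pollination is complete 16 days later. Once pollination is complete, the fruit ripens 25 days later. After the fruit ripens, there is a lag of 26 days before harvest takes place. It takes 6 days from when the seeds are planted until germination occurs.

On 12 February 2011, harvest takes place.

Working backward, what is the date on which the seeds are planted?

Harvest takes place: Feb 12, 2011.
The fruit ripens: Feb 12, 2011 − 26 days = Jan 17, 2011.
Pollination is complete: Jan 17, 2011 − 25 days = Dec 23, 2010.
Flowering begins: Dec 23, 2010 − 16 days = Dec 7, 2010.
The first true leaves appear: Dec 7, 2010 − 52 days = Oct 16, 2010.
Germination occurs: Oct 16, 2010 − 14 days = Oct 2, 2010.
The seeds are planted: Oct 2, 2010 − 6 days = Sep 26, 2010.

26 September 2010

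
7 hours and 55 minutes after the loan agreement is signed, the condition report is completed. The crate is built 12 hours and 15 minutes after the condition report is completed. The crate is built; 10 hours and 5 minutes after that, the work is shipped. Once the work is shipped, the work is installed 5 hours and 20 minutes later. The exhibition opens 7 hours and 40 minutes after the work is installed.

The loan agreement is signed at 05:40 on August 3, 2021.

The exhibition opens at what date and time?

The loan agreement is signed: 05:40 Aug 3, 2021.
The condition report is completed: 05:40 Aug 3, 2021 + 7h55m = 13:35 Aug 3, 2021.
The crate is built: 13:35 Aug 3, 2021 + 12h15m = 01:50 Aug 4, 2021.
The work is shipped: 01:50 Aug 4, 2021 + 10h05m = 11:55 Aug 4, 2021.
The work is installed: 11:55 Aug 4, 2021 + 5h20m = 17:15 Aug 4, 2021.
The exhibition opens: 17:15 Aug 4, 2021 + 7h40m = 00:55 Aug 5, 2021.

00:55 on August 5, 2021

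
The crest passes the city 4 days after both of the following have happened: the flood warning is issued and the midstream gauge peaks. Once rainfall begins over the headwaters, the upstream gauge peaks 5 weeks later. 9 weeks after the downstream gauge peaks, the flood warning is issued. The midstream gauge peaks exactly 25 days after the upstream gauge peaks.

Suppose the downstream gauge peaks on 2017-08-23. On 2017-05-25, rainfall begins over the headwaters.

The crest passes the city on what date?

2017-10-29

The downstream gauge peaks: Aug 23, 2017.
The flood warning is issued: Aug 23, 2017 + 9 weeks = Oct 25, 2017.
Rainfall begins over the headwaters: May 25, 2017.
The upstream gauge peaks: May 25, 2017 + 5 weeks = Jun 29, 2017.
The midstream gauge peaks: Jun 29, 2017 + 25 days = Jul 24, 2017.
Both prerequisites met — the flood warning is issued (Oct 25, 2017), the midstream gauge peaks (Jul 24, 2017); the later is Oct 25, 2017.
The crest passes the city: Oct 25, 2017 + 4 days = Oct 29, 2017.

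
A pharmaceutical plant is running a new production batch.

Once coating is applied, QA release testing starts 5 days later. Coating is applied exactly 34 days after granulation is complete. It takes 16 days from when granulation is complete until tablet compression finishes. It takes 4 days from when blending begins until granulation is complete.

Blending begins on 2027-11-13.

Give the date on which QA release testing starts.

Blending begins: Nov 13, 2027.
Granulation is complete: Nov 13, 2027 + 4 days = Nov 17, 2027.
Coating is applied: Nov 17, 2027 + 34 days = Dec 21, 2027.
QA release testing starts: Dec 21, 2027 + 5 days = Dec 26, 2027.

2027-12-26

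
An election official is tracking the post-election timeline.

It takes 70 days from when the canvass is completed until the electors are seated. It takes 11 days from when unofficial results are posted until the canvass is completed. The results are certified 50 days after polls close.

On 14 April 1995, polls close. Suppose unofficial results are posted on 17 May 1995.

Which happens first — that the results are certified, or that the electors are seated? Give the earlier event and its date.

Polls close: Apr 14, 1995.
The results are certified: Apr 14, 1995 + 50 days = Jun 3, 1995.
Unofficial results are posted: May 17, 1995.
The canvass is completed: May 17, 1995 + 11 days = May 28, 1995.
The electors are seated: May 28, 1995 + 70 days = Aug 6, 1995.
Comparing: the results are certified on Jun 3, 1995 vs the electors are seated on Aug 6, 1995. Earlier: the results are certified.

The results are certified — 3 June 1995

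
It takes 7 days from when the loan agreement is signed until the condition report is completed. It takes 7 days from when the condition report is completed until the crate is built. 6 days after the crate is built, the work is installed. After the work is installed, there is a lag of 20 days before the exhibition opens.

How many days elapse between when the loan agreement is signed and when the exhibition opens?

40 days

Causal path: the loan agreement is signed → the condition report is completed → the crate is built → the work is installed → the exhibition opens.
Total delay along the path: 7 + 7 + 6 + 20 = 40 days.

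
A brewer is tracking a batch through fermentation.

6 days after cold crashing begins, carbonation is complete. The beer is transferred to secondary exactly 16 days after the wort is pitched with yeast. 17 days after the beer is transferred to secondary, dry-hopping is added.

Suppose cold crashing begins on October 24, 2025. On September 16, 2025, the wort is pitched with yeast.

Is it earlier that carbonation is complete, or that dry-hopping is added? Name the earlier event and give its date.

Dry-hopping is added — October 19, 2025

Cold crashing begins: Oct 24, 2025.
Carbonation is complete: Oct 24, 2025 + 6 days = Oct 30, 2025.
The wort is pitched with yeast: Sep 16, 2025.
The beer is transferred to secondary: Sep 16, 2025 + 16 days = Oct 2, 2025.
Dry-hopping is added: Oct 2, 2025 + 17 days = Oct 19, 2025.
Comparing: carbonation is complete on Oct 30, 2025 vs dry-hopping is added on Oct 19, 2025. Earlier: dry-hopping is added.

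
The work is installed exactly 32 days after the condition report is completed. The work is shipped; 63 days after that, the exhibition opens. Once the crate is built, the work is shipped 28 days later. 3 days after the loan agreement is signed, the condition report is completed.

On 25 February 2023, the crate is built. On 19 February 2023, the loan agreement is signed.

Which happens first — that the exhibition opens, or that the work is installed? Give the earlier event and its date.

The work is installed — 26 March 2023

The crate is built: Feb 25, 2023.
The work is shipped: Feb 25, 2023 + 28 days = Mar 25, 2023.
The exhibition opens: Mar 25, 2023 + 63 days = May 27, 2023.
The loan agreement is signed: Feb 19, 2023.
The condition report is completed: Feb 19, 2023 + 3 days = Feb 22, 2023.
The work is installed: Feb 22, 2023 + 32 days = Mar 26, 2023.
Comparing: the exhibition opens on May 27, 2023 vs the work is installed on Mar 26, 2023. Earlier: the work is installed.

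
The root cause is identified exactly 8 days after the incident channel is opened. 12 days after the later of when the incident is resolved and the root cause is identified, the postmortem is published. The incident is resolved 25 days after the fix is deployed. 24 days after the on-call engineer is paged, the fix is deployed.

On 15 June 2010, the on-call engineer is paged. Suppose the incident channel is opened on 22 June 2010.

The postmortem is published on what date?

15 August 2010

The on-call engineer is paged: Jun 15, 2010.
The fix is deployed: Jun 15, 2010 + 24 days = Jul 9, 2010.
The incident is resolved: Jul 9, 2010 + 25 days = Aug 3, 2010.
The incident channel is opened: Jun 22, 2010.
The root cause is identified: Jun 22, 2010 + 8 days = Jun 30, 2010.
Both prerequisites met — the incident is resolved (Aug 3, 2010), the root cause is identified (Jun 30, 2010); the later is Aug 3, 2010.
The postmortem is published: Aug 3, 2010 + 12 days = Aug 15, 2010.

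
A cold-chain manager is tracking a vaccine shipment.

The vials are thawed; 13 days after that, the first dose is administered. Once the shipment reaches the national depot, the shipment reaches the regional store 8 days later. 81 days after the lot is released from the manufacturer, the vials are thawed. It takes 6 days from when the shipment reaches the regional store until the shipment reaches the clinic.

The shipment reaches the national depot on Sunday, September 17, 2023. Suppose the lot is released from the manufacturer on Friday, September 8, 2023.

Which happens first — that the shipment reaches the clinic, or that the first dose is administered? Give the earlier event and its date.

The shipment reaches the clinic — Sunday, October 1, 2023

The shipment reaches the national depot: Sep 17, 2023.
The shipment reaches the regional store: Sep 17, 2023 + 8 days = Sep 25, 2023.
The shipment reaches the clinic: Sep 25, 2023 + 6 days = Oct 1, 2023.
The lot is released from the manufacturer: Sep 8, 2023.
The vials are thawed: Sep 8, 2023 + 81 days = Nov 28, 2023.
The first dose is administered: Nov 28, 2023 + 13 days = Dec 11, 2023.
Comparing: the shipment reaches the clinic on Oct 1, 2023 vs the first dose is administered on Dec 11, 2023. Earlier: the shipment reaches the clinic.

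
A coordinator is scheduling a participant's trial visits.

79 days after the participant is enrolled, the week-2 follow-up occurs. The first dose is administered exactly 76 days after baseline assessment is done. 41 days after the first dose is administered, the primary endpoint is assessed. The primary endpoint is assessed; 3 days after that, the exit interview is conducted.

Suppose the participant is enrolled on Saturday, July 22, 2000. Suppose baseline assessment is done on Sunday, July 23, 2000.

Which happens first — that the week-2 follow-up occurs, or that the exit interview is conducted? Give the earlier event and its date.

The week-2 follow-up occurs — Monday, October 9, 2000

The participant is enrolled: Jul 22, 2000.
The week-2 follow-up occurs: Jul 22, 2000 + 79 days = Oct 9, 2000.
Baseline assessment is done: Jul 23, 2000.
The first dose is administered: Jul 23, 2000 + 76 days = Oct 7, 2000.
The primary endpoint is assessed: Oct 7, 2000 + 41 days = Nov 17, 2000.
The exit interview is conducted: Nov 17, 2000 + 3 days = Nov 20, 2000.
Comparing: the week-2 follow-up occurs on Oct 9, 2000 vs the exit interview is conducted on Nov 20, 2000. Earlier: the week-2 follow-up occurs.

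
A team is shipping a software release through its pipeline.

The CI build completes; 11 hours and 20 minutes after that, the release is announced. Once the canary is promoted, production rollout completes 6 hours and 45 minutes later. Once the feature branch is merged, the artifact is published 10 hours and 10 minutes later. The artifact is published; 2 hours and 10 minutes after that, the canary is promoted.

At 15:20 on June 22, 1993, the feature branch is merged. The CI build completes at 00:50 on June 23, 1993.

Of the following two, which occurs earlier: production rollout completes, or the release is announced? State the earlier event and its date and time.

Production rollout completes — 10:25 on June 23, 1993

The feature branch is merged: 15:20 Jun 22, 1993.
The artifact is published: 15:20 Jun 22, 1993 + 10h10m = 01:30 Jun 23, 1993.
The canary is promoted: 01:30 Jun 23, 1993 + 2h10m = 03:40 Jun 23, 1993.
Production rollout completes: 03:40 Jun 23, 1993 + 6h45m = 10:25 Jun 23, 1993.
The CI build completes: 00:50 Jun 23, 1993.
The release is announced: 00:50 Jun 23, 1993 + 11h20m = 12:10 Jun 23, 1993.
Comparing: production rollout completes at 10:25 Jun 23, 1993 vs the release is announced at 12:10 Jun 23, 1993. Earlier: production rollout completes.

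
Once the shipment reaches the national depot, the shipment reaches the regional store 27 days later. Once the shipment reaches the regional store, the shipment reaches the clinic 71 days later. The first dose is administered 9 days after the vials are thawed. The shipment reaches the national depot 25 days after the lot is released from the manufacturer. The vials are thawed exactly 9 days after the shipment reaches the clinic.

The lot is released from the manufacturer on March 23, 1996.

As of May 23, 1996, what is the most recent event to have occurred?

The shipment reaches the regional store

The lot is released from the manufacturer: Mar 23, 1996.
The shipment reaches the national depot: Mar 23, 1996 + 25 days = Apr 17, 1996.
The shipment reaches the regional store: Apr 17, 1996 + 27 days = May 14, 1996.
The shipment reaches the clinic: May 14, 1996 + 71 days = Jul 24, 1996.
The vials are thawed: Jul 24, 1996 + 9 days = Aug 2, 1996.
The first dose is administered: Aug 2, 1996 + 9 days = Aug 11, 1996.
May 23, 1996 falls between when the shipment reaches the regional store (May 14, 1996) and when the shipment reaches the clinic (Jul 24, 1996).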